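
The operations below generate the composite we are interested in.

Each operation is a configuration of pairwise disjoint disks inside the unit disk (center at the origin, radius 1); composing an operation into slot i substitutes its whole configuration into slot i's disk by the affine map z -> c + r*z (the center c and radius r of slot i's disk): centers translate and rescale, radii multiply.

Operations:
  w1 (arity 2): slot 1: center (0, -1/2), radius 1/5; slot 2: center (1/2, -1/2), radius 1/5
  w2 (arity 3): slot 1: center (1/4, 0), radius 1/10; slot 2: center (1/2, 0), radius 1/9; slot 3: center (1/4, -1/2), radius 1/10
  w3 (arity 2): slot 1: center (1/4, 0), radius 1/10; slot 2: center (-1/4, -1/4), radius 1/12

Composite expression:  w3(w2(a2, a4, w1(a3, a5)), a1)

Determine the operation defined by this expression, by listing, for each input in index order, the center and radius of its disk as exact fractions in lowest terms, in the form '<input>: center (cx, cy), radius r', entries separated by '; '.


a1: center (-1/4, -1/4), radius 1/12; a2: center (11/40, 0), radius 1/100; a3: center (11/40, -11/200), radius 1/500; a4: center (3/10, 0), radius 1/90; a5: center (7/25, -11/200), radius 1/500

Nesting under w3 composes maps z -> c + r*z down each a-path.
tracing a2 down its 2-map path: center (11/40, 0), radius 1/100
tracing a4 down its 2-map path: center (3/10, 0), radius 1/90
tracing a3 down its 3-map path: center (11/40, -11/200), radius 1/500
tracing a5 down its 3-map path: center (7/25, -11/200), radius 1/500
tracing a1 down its 1-map path: center (-1/4, -1/4), radius 1/12


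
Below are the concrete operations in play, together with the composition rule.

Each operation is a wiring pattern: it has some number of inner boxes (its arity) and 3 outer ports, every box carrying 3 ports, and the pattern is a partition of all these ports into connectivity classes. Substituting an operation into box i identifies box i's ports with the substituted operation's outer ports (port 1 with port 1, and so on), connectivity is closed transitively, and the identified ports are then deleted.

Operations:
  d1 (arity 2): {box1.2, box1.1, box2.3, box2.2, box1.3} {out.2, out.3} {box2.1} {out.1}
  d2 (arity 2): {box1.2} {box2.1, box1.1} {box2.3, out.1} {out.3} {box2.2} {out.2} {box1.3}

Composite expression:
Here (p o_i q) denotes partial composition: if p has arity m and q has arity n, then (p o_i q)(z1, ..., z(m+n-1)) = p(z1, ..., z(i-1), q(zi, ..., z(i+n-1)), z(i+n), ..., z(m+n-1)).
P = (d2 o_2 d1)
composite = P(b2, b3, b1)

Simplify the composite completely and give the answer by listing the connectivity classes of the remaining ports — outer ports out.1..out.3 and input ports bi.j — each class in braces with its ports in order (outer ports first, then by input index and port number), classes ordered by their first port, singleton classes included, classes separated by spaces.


Reachability decides: close wires over d2-identified ports.
the subtree at d1 composes to {out.1} {out.2, out.3} {b1.1} {b1.2, b1.3, b3.1, b3.2, b3.3} on (b3, b1); out.j = own outer ports
the subtree at d2 composes to {out.1} {out.2} {out.3} {b1.1} {b1.2, b1.3, b3.1, b3.2, b3.3} {b2.1} {b2.2} {b2.3} on (b2, b3, b1); out.j = own outer ports

{out.1} {out.2} {out.3} {b1.1} {b1.2, b1.3, b3.1, b3.2, b3.3} {b2.1} {b2.2} {b2.3}


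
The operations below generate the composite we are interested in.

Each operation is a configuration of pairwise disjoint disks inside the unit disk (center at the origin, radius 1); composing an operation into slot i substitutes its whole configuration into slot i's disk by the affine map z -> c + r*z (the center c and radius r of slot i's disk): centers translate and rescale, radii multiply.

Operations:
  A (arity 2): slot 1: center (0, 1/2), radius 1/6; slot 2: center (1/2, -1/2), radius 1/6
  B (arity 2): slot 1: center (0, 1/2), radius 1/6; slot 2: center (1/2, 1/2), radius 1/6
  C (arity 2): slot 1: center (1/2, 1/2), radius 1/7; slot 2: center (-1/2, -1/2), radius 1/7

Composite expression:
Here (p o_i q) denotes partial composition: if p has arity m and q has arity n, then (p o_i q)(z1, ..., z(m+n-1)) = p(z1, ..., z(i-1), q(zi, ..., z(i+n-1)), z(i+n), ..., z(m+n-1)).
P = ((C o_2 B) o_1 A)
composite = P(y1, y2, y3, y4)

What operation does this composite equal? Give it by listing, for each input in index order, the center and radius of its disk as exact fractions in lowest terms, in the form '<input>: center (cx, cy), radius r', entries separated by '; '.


y1: center (1/2, 4/7), radius 1/42; y2: center (4/7, 3/7), radius 1/42; y3: center (-1/2, -3/7), radius 1/42; y4: center (-3/7, -3/7), radius 1/42

Each y-disk chains the slot maps above it in C; radii multiply.
input y1: composing its 2 substitution steps yields center (1/2, 4/7), radius 1/42
input y2: composing its 2 substitution steps yields center (4/7, 3/7), radius 1/42
input y3: composing its 2 substitution steps yields center (-1/2, -3/7), radius 1/42
input y4: composing its 2 substitution steps yields center (-3/7, -3/7), radius 1/42


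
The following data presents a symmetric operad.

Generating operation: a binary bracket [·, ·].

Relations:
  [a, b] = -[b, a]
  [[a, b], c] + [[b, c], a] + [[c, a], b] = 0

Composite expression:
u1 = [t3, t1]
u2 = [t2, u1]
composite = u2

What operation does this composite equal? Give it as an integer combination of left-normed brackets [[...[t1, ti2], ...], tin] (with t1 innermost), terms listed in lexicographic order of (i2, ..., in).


[[t1, t3], t2]

In the tensor algebra, words opening t1 carry the t1-anchored form.
Composite bracket: [t2, [t3, t1]]
Under [a, b] = ab - ba we get 4 signed associative words (2^2 = 4).
Only words starting with t1 matter:
  word t1t3t2 has sign +1, contributing +[[t1, t3], t2]


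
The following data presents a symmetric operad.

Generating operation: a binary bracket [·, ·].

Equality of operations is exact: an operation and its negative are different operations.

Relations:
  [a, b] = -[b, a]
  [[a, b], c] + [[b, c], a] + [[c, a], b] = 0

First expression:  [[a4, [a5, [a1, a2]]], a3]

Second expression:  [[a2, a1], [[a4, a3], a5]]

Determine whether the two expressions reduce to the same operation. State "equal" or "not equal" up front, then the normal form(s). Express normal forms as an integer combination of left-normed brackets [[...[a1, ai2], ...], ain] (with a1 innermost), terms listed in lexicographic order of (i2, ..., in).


The first expression reduces to [[[[a1, a2], a5], a4], a3]
The second expression reduces to [[[[a1, a2], a3], a4], a5] - [[[[a1, a2], a4], a3], a5] - [[[[a1, a2], a5], a3], a4] + [[[[a1, a2], a5], a4], a3]
Different reductions; not equal.

not equal; the first gives [[[[a1, a2], a5], a4], a3] and the second [[[[a1, a2], a3], a4], a5] - [[[[a1, a2], a4], a3], a5] - [[[[a1, a2], a5], a3], a4] + [[[[a1, a2], a5], a4], a3]


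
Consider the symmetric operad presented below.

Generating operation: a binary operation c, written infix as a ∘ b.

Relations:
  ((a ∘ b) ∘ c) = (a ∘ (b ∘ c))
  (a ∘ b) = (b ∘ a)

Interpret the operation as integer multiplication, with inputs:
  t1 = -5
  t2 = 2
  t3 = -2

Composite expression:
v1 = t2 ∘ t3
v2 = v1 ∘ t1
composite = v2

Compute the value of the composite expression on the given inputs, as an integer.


(t2 ∘ t3) = -4
((t2 ∘ t3) ∘ t1) = 20

20


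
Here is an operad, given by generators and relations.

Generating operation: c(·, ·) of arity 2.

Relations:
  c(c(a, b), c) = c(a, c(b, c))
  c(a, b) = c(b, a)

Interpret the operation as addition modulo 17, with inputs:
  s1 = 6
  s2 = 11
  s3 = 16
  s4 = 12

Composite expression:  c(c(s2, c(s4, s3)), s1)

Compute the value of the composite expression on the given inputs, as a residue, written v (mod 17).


11 (mod 17)

c(s4, s3) = 11
c(s2, c(s4, s3)) = 5
c(c(s2, c(s4, s3)), s1) = 11


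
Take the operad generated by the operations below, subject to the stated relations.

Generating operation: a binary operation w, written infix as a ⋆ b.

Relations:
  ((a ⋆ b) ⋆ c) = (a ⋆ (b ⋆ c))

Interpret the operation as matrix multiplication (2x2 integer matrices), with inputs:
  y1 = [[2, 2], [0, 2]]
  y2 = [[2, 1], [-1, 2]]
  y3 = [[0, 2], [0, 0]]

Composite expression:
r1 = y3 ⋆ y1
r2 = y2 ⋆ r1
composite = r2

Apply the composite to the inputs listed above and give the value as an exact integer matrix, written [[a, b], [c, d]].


[[0, 8], [0, -4]]

(y3 ⋆ y1) = [[0, 4], [0, 0]]
(y2 ⋆ (y3 ⋆ y1)) = [[0, 8], [0, -4]]


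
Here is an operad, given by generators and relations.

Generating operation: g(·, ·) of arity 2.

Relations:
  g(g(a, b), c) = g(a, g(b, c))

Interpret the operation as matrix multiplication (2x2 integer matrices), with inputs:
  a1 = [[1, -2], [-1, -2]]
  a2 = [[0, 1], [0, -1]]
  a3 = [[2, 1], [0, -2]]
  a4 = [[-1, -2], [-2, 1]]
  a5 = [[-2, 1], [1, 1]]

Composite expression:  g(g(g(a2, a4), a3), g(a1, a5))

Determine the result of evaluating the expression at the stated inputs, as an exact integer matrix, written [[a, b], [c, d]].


g(a2, a4) = [[-2, 1], [2, -1]]
g(g(a2, a4), a3) = [[-4, -4], [4, 4]]
g(a1, a5) = [[-4, -1], [0, -3]]
g(g(g(a2, a4), a3), g(a1, a5)) = [[16, 16], [-16, -16]]

[[16, 16], [-16, -16]]


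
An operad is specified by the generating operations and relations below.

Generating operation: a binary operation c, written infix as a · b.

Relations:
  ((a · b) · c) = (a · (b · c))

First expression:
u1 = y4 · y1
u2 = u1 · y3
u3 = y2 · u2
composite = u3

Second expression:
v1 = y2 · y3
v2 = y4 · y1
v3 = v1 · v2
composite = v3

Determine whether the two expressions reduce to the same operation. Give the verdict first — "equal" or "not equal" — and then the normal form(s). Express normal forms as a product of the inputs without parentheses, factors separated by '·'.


not equal — first y2 · y4 · y1 · y3, second y2 · y3 · y4 · y1

The first composite normalizes to y2 · y4 · y1 · y3
The second composite normalizes to y2 · y3 · y4 · y1
The forms do not match — not equal.


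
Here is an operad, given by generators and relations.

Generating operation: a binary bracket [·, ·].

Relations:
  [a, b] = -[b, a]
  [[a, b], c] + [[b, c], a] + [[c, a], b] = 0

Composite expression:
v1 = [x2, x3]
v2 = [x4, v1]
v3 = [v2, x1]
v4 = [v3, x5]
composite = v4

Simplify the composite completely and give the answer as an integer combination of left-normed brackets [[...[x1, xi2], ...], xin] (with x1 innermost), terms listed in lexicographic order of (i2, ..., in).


Expand each bracket as ab - ba; the x1-initial words give the coefficients.
Composite bracket: [[[x4, [x2, x3]], x1], x5]
Full expansion: 16 signed words from ab - ba (2^4 = 16).
Keep just the words that open with x1:
  x1x2x3x4x5 (sign +1) contributes +[[[[x1, x2], x3], x4], x5]
  x1x3x2x4x5 (sign -1) contributes -[[[[x1, x3], x2], x4], x5]
  x1x4x2x3x5 (sign -1) contributes -[[[[x1, x4], x2], x3], x5]
  x1x4x3x2x5 (sign +1) contributes +[[[[x1, x4], x3], x2], x5]

[[[[x1, x2], x3], x4], x5] - [[[[x1, x3], x2], x4], x5] - [[[[x1, x4], x2], x3], x5] + [[[[x1, x4], x3], x2], x5]


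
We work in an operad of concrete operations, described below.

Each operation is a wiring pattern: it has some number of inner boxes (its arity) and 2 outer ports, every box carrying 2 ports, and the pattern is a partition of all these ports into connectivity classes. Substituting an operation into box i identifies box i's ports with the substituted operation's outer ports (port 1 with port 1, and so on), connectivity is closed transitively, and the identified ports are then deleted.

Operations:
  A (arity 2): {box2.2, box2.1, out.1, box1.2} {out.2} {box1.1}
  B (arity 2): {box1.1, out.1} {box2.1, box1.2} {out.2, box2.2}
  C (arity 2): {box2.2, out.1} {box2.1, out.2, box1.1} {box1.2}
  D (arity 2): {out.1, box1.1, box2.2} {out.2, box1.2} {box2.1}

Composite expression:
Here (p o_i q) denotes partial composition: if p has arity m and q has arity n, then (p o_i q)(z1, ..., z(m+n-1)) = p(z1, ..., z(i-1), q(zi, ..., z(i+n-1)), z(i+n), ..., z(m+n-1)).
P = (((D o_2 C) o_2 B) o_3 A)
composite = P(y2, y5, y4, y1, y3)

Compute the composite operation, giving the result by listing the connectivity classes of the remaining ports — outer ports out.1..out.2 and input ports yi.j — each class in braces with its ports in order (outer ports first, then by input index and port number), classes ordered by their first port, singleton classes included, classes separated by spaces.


{out.1, y2.1, y3.1, y5.1} {out.2, y2.2} {y1.1, y1.2, y4.2, y5.2} {y3.2} {y4.1}


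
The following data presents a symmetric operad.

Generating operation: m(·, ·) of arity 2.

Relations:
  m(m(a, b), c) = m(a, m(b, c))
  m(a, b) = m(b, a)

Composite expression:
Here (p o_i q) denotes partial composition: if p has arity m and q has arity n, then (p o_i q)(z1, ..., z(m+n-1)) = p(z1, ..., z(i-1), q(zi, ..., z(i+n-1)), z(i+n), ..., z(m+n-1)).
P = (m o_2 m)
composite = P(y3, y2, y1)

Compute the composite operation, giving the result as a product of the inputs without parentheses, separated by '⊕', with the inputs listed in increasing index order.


y1 ⊕ y2 ⊕ y3

Any arrangement under m is one operation, so sort the y-inputs.
m(y2, y1) unparenthesizes to y2 ⊕ y1
m(y3, m(y2, y1)) unparenthesizes to y3 ⊕ y2 ⊕ y1
sorting the factors by input index: y1 ⊕ y2 ⊕ y3


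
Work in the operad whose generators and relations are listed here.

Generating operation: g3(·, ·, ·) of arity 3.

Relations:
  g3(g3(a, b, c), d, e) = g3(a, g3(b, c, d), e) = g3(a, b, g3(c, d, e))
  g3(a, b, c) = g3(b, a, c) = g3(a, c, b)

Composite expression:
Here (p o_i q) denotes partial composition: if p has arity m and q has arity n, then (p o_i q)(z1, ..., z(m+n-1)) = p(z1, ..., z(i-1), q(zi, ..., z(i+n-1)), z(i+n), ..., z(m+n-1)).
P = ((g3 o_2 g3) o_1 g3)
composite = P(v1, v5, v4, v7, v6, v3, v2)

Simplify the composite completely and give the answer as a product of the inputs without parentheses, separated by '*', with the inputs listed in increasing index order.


Key point: g3 commutes, so take the v-inputs in any fixed order.
g3(v1, v5, v4) unparenthesizes to v1 * v5 * v4
g3(v7, v6, v3) unparenthesizes to v7 * v6 * v3
g3(g3(v1, v5, v4), g3(v7, v6, v3), v2) unparenthesizes to v1 * v5 * v4 * v7 * v6 * v3 * v2
the factors in increasing index order: v1 * v2 * v3 * v4 * v5 * v6 * v7

v1 * v2 * v3 * v4 * v5 * v6 * v7


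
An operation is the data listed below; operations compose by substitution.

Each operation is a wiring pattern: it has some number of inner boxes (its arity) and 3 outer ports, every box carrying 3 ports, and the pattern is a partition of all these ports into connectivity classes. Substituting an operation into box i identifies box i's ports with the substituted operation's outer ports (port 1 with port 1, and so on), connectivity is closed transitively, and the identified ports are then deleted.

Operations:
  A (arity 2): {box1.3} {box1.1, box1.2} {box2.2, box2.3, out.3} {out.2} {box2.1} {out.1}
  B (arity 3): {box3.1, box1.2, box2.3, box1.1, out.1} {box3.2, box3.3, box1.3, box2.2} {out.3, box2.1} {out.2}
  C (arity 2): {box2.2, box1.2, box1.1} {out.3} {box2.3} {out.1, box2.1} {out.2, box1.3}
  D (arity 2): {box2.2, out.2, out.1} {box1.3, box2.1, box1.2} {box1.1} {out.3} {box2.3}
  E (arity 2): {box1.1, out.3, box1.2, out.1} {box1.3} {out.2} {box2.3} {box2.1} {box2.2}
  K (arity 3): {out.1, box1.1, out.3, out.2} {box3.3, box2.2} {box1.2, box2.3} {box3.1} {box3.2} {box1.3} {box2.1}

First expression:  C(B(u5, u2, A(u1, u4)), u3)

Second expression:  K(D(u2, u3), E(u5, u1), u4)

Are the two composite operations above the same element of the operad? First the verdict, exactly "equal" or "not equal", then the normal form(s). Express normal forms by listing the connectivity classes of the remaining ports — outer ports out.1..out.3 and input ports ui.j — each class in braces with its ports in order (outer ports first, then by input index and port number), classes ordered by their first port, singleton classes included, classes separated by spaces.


not equal — first {out.1, u3.1} {out.2, u2.1} {out.3} {u1.1, u1.2} {u1.3} {u2.2, u4.2, u4.3, u5.3} {u2.3, u3.2, u5.1, u5.2} {u3.3} {u4.1}, second {out.1, out.2, out.3, u3.2, u5.1, u5.2} {u1.1} {u1.2} {u1.3} {u2.1} {u2.2, u2.3, u3.1} {u3.3} {u4.1} {u4.2} {u4.3} {u5.3}

The first expression reduces to {out.1, u3.1} {out.2, u2.1} {out.3} {u1.1, u1.2} {u1.3} {u2.2, u4.2, u4.3, u5.3} {u2.3, u3.2, u5.1, u5.2} {u3.3} {u4.1}
The second expression reduces to {out.1, out.2, out.3, u3.2, u5.1, u5.2} {u1.1} {u1.2} {u1.3} {u2.1} {u2.2, u2.3, u3.1} {u3.3} {u4.1} {u4.2} {u4.3} {u5.3}
The normal forms differ: not equal.


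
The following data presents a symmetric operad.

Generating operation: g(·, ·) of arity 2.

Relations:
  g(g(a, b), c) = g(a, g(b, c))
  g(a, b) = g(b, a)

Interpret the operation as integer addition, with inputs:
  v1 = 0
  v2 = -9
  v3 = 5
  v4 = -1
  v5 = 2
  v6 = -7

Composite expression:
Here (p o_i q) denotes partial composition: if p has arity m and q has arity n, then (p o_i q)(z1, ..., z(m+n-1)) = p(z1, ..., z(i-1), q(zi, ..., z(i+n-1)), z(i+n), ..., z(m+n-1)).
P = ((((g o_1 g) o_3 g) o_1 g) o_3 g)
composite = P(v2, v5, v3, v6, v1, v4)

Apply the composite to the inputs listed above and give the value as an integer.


-10

g(v2, v5) = -7
g(v3, v6) = -2
g(g(v2, v5), g(v3, v6)) = -9
g(v1, v4) = -1
g(g(g(v2, v5), g(v3, v6)), g(v1, v4)) = -10


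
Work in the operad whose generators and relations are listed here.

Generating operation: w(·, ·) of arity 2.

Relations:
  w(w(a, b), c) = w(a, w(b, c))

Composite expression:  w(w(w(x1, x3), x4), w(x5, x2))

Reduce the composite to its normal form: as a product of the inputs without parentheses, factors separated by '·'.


x1 · x3 · x4 · x5 · x2

Every regrouping of w is equal, so read the x-inputs in written order.
w(x1, x3) collapses to x1 · x3
w(w(x1, x3), x4) collapses to x1 · x3 · x4
w(x5, x2) collapses to x5 · x2
w(w(w(x1, x3), x4), w(x5, x2)) collapses to x1 · x3 · x4 · x5 · x2


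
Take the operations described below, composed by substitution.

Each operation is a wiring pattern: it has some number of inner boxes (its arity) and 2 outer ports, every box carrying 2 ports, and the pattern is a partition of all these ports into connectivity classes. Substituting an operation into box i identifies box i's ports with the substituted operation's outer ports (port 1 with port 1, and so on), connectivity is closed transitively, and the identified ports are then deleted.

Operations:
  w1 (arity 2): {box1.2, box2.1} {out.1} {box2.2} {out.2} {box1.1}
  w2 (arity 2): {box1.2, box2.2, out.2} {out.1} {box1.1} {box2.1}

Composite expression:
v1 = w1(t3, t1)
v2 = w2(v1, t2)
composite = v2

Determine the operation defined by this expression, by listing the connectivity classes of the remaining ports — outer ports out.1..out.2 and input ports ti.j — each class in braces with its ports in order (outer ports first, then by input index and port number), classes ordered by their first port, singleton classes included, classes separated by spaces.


{out.1} {out.2, t2.2} {t1.1, t3.2} {t1.2} {t2.1} {t3.1}

Substituting into w2 glues patterns; closure does the rest.
w1 over (t3, t1) gives {out.1} {out.2} {t1.1, t3.2} {t1.2} {t3.1}, out.j being that stage's outer ports
w2 over (t3, t1, t2) gives {out.1} {out.2, t2.2} {t1.1, t3.2} {t1.2} {t2.1} {t3.1}, out.j being that stage's outer ports


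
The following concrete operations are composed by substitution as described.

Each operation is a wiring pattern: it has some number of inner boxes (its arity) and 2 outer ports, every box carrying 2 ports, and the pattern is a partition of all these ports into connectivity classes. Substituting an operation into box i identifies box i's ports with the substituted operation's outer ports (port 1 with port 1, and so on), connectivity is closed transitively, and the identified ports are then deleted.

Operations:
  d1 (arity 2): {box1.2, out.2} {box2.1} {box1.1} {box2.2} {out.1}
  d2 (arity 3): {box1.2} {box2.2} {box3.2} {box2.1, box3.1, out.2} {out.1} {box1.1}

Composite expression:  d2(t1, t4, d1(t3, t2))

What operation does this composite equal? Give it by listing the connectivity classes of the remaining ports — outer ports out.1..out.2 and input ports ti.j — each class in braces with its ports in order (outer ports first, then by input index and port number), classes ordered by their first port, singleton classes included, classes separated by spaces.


{out.1} {out.2, t4.1} {t1.1} {t1.2} {t2.1} {t2.2} {t3.1} {t3.2} {t4.2}

Two ports join when wires chain via d2-identified ports.
composing d1 on (t3, t2), with out.j its own outer ports: {out.1} {out.2, t3.2} {t2.1} {t2.2} {t3.1}
composing d2 on (t1, t4, t3, t2), with out.j its own outer ports: {out.1} {out.2, t4.1} {t1.1} {t1.2} {t2.1} {t2.2} {t3.1} {t3.2} {t4.2}


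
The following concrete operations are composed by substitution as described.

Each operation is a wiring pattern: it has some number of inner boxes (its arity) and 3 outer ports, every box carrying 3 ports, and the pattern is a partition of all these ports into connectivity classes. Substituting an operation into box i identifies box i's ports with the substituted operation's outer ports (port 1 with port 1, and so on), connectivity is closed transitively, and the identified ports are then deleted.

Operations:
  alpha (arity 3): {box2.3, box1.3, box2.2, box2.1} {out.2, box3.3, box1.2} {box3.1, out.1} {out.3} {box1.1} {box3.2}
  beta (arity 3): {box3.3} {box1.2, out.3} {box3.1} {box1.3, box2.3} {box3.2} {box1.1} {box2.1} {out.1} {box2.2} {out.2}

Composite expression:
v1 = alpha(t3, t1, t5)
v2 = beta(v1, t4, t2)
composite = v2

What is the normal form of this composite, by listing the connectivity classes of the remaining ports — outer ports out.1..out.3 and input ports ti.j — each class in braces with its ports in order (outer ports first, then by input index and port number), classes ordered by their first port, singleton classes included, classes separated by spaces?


Treat the ports identified at beta as solder joints: merge, then drop.
through alpha, on inputs (t3, t1, t5): {out.1, t5.1} {out.2, t3.2, t5.3} {out.3} {t1.1, t1.2, t1.3, t3.3} {t3.1} {t5.2} (out.j = stage outer ports)
through beta, on inputs (t3, t1, t5, t4, t2): {out.1} {out.2} {out.3, t3.2, t5.3} {t1.1, t1.2, t1.3, t3.3} {t2.1} {t2.2} {t2.3} {t3.1} {t4.1} {t4.2} {t4.3} {t5.1} {t5.2} (out.j = stage outer ports)

{out.1} {out.2} {out.3, t3.2, t5.3} {t1.1, t1.2, t1.3, t3.3} {t2.1} {t2.2} {t2.3} {t3.1} {t4.1} {t4.2} {t4.3} {t5.1} {t5.2}


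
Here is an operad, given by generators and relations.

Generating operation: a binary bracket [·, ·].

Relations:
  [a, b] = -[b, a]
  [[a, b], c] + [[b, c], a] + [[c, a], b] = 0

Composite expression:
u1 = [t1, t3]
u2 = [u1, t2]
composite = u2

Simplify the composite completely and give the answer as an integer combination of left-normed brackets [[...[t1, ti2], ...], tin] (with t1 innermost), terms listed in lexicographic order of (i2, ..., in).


[[t1, t3], t2]

Skip Jacobi rewriting: expand, keep t1-initial words, read off terms.
Composite bracket: [[t1, t3], t2]
Full expansion: 4 signed words from ab - ba (2^2 = 4).
Keep just the words that open with t1:
  word t1t3t2 has sign +1, contributing +[[t1, t3], t2]


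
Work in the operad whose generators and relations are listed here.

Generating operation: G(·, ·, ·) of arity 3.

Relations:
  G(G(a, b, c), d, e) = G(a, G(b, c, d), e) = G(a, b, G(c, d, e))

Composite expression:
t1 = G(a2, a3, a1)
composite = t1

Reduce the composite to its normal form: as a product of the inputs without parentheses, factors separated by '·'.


a2 · a3 · a1

The G-tree's shape is irrelevant; the a-reading-order decides.
G(a2, a3, a1) unparenthesizes to a2 · a3 · a1


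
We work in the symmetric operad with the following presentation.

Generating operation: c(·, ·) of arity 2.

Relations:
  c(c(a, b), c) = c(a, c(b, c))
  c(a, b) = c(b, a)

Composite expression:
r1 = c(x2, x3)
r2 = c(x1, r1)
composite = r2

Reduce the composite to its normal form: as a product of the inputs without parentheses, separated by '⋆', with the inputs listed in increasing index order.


x1 ⋆ x2 ⋆ x3

Both nesting and order wash out for c; what remains is which x's occur.
c(x2, x3) unparenthesizes to x2 ⋆ x3
c(x1, c(x2, x3)) unparenthesizes to x1 ⋆ x2 ⋆ x3
rearranged into index order: x1 ⋆ x2 ⋆ x3


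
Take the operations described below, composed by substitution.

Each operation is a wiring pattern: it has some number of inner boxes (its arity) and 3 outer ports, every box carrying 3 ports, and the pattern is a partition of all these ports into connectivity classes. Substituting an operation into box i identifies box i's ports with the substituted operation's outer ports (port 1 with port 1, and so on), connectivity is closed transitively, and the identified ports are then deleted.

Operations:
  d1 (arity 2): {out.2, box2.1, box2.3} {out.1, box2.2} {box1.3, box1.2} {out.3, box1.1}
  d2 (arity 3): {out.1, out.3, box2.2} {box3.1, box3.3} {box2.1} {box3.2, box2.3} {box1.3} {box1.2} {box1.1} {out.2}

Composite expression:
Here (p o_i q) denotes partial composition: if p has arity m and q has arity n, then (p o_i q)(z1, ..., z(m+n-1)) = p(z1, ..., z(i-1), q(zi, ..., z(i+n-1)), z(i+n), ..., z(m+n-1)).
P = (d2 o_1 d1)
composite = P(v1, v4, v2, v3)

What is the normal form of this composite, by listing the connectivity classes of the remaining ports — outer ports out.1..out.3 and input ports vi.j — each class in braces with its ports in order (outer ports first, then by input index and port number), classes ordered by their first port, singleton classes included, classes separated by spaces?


{out.1, out.3, v2.2} {out.2} {v1.1} {v1.2, v1.3} {v2.1} {v2.3, v3.2} {v3.1, v3.3} {v4.1, v4.3} {v4.2}


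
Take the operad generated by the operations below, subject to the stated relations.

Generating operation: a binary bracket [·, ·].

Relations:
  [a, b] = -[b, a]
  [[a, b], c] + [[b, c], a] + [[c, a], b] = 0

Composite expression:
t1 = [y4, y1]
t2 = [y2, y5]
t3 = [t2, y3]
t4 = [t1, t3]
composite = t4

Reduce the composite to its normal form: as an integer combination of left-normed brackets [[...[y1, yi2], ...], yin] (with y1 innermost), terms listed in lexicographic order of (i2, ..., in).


-[[[[y1, y4], y2], y5], y3] + [[[[y1, y4], y3], y2], y5] - [[[[y1, y4], y3], y5], y2] + [[[[y1, y4], y5], y2], y3]

A multilinear Lie element is pinned by y1-initial words (y1 innermost).
Composite bracket: [[y4, y1], [[y2, y5], y3]]
The bracket unfolds into 16 signed words via [a, b] = ab - ba (2^4 = 16).
Collect the words opening with y1:
  the word y1y4y2y5y3 carries sign -1 and contributes -[[[[y1, y4], y2], y5], y3]
  the word y1y4y3y2y5 carries sign +1 and contributes +[[[[y1, y4], y3], y2], y5]
  the word y1y4y3y5y2 carries sign -1 and contributes -[[[[y1, y4], y3], y5], y2]
  the word y1y4y5y2y3 carries sign +1 and contributes +[[[[y1, y4], y5], y2], y3]


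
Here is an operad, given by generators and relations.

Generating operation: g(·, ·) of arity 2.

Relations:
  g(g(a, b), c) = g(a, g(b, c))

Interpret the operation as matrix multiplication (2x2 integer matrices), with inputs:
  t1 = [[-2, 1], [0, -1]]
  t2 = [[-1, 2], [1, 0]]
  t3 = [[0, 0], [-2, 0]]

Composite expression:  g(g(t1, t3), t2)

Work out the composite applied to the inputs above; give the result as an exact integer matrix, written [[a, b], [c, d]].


[[2, -4], [-2, 4]]

g(t1, t3) = [[-2, 0], [2, 0]]
g(g(t1, t3), t2) = [[2, -4], [-2, 4]]


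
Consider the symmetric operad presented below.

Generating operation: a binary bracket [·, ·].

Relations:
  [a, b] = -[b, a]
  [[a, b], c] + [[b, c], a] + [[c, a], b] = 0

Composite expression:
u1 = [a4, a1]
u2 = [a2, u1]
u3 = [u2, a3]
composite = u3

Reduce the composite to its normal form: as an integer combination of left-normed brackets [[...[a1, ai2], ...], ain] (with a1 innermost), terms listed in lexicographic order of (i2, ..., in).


Expand each bracket as ab - ba; the a1-initial words give the coefficients.
Composite bracket: [[a2, [a4, a1]], a3]
Each bracket splits as ab - ba, giving 8 signed words (2^3 = 8).
Collect the words opening with a1:
  the word a1a4a2a3 carries sign +1 and contributes +[[[a1, a4], a2], a3]

[[[a1, a4], a2], a3]


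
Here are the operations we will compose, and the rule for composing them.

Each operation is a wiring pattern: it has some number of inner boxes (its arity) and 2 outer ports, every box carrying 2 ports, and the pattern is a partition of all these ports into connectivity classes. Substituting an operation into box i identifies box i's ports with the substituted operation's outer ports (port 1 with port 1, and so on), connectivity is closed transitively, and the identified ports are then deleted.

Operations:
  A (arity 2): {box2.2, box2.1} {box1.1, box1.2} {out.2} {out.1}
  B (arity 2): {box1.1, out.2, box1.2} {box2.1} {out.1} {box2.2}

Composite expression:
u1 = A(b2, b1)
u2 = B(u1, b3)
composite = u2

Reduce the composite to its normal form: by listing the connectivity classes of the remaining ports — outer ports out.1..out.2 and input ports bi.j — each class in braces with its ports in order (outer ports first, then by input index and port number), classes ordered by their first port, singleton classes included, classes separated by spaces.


{out.1} {out.2} {b1.1, b1.2} {b2.1, b2.2} {b3.1} {b3.2}

Reachability decides: close wires over B-identified ports.
composing A on (b2, b1), with out.j its own outer ports: {out.1} {out.2} {b1.1, b1.2} {b2.1, b2.2}
composing B on (b2, b1, b3), with out.j its own outer ports: {out.1} {out.2} {b1.1, b1.2} {b2.1, b2.2} {b3.1} {b3.2}


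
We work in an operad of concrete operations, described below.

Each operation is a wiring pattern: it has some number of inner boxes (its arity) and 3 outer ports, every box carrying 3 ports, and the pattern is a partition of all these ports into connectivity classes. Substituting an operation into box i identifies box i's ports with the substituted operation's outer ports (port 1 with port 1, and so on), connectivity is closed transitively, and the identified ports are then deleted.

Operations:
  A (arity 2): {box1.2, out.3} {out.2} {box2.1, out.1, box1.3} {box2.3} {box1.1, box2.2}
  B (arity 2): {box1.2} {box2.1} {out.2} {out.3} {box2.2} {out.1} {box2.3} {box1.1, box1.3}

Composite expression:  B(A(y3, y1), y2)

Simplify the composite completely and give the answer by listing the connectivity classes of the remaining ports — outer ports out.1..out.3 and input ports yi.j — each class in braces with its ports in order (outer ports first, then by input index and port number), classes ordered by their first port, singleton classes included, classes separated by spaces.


Two ports join when wires chain via B-identified ports.
A over (y3, y1) gives {out.1, y1.1, y3.3} {out.2} {out.3, y3.2} {y1.2, y3.1} {y1.3}, out.j being that stage's outer ports
B over (y3, y1, y2) gives {out.1} {out.2} {out.3} {y1.1, y3.2, y3.3} {y1.2, y3.1} {y1.3} {y2.1} {y2.2} {y2.3}, out.j being that stage's outer ports

{out.1} {out.2} {out.3} {y1.1, y3.2, y3.3} {y1.2, y3.1} {y1.3} {y2.1} {y2.2} {y2.3}


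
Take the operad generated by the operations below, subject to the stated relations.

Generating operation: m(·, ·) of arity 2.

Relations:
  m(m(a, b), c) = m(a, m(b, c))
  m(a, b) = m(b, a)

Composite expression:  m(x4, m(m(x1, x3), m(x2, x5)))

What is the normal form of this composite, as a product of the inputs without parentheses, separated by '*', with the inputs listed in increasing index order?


x1 * x2 * x3 * x4 * x5

Any arrangement under m is one operation, so sort the x-inputs.
m(x1, x3) reduces to x1 * x3
m(x2, x5) reduces to x2 * x5
m(m(x1, x3), m(x2, x5)) reduces to x1 * x3 * x2 * x5
m(x4, m(m(x1, x3), m(x2, x5))) reduces to x4 * x1 * x3 * x2 * x5
rearranged into index order: x1 * x2 * x3 * x4 * x5


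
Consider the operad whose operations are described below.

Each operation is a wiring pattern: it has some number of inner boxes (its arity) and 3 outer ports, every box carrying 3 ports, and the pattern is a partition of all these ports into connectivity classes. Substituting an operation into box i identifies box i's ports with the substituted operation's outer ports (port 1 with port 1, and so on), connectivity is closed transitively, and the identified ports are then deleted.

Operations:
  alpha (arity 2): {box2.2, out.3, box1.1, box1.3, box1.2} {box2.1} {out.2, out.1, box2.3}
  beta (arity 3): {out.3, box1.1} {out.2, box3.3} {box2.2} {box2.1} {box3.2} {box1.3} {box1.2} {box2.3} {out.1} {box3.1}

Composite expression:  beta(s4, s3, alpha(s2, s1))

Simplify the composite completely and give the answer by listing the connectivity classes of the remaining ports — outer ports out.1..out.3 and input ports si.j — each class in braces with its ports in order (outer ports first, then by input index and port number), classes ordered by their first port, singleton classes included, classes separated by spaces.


{out.1} {out.2, s1.2, s2.1, s2.2, s2.3} {out.3, s4.1} {s1.1} {s1.3} {s3.1} {s3.2} {s3.3} {s4.2} {s4.3}

Connectivity passes through glued beta-boundaries; trace each wire chain.
alpha over (s2, s1) gives {out.1, out.2, s1.3} {out.3, s1.2, s2.1, s2.2, s2.3} {s1.1}, out.j being that stage's outer ports
beta over (s4, s3, s2, s1) gives {out.1} {out.2, s1.2, s2.1, s2.2, s2.3} {out.3, s4.1} {s1.1} {s1.3} {s3.1} {s3.2} {s3.3} {s4.2} {s4.3}, out.j being that stage's outer ports


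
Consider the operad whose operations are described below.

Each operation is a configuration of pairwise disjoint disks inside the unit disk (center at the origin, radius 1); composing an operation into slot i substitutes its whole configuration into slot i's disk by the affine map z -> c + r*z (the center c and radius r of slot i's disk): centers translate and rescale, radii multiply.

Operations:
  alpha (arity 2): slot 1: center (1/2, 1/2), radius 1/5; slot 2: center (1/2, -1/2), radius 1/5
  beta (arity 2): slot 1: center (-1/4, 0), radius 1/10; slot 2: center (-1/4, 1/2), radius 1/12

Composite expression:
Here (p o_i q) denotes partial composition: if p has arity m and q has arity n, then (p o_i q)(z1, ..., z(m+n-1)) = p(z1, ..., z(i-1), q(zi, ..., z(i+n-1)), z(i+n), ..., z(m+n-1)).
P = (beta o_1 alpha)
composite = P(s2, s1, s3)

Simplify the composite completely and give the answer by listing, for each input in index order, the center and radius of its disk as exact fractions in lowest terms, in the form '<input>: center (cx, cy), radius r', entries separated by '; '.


s1: center (-1/5, -1/20), radius 1/50; s2: center (-1/5, 1/20), radius 1/50; s3: center (-1/4, 1/2), radius 1/12

Follow each s-input down from beta: c' goes to c + r*c', radius to r*r'.
tracing s2 down its 2-map path: center (-1/5, 1/20), radius 1/50
tracing s1 down its 2-map path: center (-1/5, -1/20), radius 1/50
tracing s3 down its 1-map path: center (-1/4, 1/2), radius 1/12


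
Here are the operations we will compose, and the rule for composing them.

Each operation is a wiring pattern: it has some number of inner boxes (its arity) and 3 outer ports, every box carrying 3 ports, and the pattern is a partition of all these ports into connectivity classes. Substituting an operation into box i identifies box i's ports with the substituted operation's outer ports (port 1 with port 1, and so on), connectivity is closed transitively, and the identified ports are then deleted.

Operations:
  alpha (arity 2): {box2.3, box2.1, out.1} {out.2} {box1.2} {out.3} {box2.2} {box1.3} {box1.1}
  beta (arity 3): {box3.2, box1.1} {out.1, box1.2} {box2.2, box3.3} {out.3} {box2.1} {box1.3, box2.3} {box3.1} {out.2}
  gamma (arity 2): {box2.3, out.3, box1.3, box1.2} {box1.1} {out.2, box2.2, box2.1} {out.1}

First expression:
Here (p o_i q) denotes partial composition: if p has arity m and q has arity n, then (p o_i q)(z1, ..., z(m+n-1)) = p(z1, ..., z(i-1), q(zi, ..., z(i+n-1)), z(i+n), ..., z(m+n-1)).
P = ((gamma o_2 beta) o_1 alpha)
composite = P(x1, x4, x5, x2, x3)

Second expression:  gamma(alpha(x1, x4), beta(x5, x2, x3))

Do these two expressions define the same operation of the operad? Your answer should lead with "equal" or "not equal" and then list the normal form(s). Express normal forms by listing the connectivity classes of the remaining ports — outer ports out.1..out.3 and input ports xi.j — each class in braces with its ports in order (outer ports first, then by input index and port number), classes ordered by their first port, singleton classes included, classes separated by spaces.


Reducing the first expression gives {out.1} {out.2, x5.2} {out.3} {x1.1} {x1.2} {x1.3} {x2.1} {x2.2, x3.3} {x2.3, x5.3} {x3.1} {x3.2, x5.1} {x4.1, x4.3} {x4.2}
Reducing the second expression gives {out.1} {out.2, x5.2} {out.3} {x1.1} {x1.2} {x1.3} {x2.1} {x2.2, x3.3} {x2.3, x5.3} {x3.1} {x3.2, x5.1} {x4.1, x4.3} {x4.2}
Same normal form: equal.

equal: each reduces to {out.1} {out.2, x5.2} {out.3} {x1.1} {x1.2} {x1.3} {x2.1} {x2.2, x3.3} {x2.3, x5.3} {x3.1} {x3.2, x5.1} {x4.1, x4.3} {x4.2}


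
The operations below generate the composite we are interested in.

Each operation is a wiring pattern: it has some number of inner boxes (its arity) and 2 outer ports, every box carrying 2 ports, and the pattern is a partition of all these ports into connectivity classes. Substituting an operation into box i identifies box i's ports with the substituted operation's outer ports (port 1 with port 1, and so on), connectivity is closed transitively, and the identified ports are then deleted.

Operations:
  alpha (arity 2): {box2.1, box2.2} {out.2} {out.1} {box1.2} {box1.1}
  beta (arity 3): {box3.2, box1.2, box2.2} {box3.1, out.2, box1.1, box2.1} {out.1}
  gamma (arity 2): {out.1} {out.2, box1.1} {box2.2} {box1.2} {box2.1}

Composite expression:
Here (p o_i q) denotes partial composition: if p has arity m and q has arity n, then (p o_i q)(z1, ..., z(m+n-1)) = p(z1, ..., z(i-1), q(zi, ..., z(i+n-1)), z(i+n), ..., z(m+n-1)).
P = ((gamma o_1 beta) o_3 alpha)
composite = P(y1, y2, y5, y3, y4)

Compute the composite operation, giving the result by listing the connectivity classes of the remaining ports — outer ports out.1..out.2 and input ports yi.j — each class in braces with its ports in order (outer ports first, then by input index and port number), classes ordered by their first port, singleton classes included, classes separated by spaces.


{out.1} {out.2} {y1.1, y2.1} {y1.2, y2.2} {y3.1, y3.2} {y4.1} {y4.2} {y5.1} {y5.2}

Substituting into gamma glues patterns; closure does the rest.
the subtree at alpha composes to {out.1} {out.2} {y3.1, y3.2} {y5.1} {y5.2} on (y5, y3); out.j = own outer ports
the subtree at beta composes to {out.1} {out.2, y1.1, y2.1} {y1.2, y2.2} {y3.1, y3.2} {y5.1} {y5.2} on (y1, y2, y5, y3); out.j = own outer ports
the subtree at gamma composes to {out.1} {out.2} {y1.1, y2.1} {y1.2, y2.2} {y3.1, y3.2} {y4.1} {y4.2} {y5.1} {y5.2} on (y1, y2, y5, y3, y4); out.j = own outer ports


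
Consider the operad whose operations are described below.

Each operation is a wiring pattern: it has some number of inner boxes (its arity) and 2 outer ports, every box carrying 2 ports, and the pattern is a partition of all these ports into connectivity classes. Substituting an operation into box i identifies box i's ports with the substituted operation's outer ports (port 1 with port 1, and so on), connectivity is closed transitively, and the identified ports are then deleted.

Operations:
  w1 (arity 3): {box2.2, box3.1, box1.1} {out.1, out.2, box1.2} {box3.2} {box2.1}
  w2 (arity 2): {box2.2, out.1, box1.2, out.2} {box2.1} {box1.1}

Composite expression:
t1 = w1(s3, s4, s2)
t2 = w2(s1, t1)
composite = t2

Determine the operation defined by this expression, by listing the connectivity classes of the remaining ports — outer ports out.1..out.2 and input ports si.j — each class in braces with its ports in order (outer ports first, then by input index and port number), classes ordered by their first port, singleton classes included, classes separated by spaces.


Treat the ports identified at w2 as solder joints: merge, then drop.
the subtree at w1 composes to {out.1, out.2, s3.2} {s2.1, s3.1, s4.2} {s2.2} {s4.1} on (s3, s4, s2); out.j = own outer ports
the subtree at w2 composes to {out.1, out.2, s1.2, s3.2} {s1.1} {s2.1, s3.1, s4.2} {s2.2} {s4.1} on (s1, s3, s4, s2); out.j = own outer ports

{out.1, out.2, s1.2, s3.2} {s1.1} {s2.1, s3.1, s4.2} {s2.2} {s4.1}
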